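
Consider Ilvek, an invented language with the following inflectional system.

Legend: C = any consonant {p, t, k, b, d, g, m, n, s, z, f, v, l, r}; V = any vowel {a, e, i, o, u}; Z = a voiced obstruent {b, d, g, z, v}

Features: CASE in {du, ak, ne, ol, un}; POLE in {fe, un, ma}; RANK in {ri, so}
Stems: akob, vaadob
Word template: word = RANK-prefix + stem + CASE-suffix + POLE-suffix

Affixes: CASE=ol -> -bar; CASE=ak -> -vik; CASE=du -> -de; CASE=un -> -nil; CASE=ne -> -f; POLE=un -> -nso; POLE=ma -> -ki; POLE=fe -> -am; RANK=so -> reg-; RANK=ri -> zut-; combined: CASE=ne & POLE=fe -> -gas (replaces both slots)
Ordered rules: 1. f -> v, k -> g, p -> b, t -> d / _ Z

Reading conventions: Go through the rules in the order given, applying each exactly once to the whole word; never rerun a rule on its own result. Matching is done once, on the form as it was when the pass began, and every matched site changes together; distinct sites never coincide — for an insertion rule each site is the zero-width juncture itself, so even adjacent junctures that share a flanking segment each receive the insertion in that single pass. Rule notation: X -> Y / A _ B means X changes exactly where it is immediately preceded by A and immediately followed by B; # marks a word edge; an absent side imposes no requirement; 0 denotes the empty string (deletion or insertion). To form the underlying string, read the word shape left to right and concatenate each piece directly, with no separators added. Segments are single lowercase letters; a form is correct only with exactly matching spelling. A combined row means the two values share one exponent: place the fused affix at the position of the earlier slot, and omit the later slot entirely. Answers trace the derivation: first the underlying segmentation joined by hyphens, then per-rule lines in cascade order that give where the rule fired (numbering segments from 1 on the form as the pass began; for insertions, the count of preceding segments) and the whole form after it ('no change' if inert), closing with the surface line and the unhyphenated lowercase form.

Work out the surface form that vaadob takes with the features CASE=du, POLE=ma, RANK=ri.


underlying: zut-vaadob-de-ki
1. f -> v, k -> g, p -> b, t -> d / _ Z: fires at position(s) 3: zudvaadobdeki
surface: zudvaadobdeki


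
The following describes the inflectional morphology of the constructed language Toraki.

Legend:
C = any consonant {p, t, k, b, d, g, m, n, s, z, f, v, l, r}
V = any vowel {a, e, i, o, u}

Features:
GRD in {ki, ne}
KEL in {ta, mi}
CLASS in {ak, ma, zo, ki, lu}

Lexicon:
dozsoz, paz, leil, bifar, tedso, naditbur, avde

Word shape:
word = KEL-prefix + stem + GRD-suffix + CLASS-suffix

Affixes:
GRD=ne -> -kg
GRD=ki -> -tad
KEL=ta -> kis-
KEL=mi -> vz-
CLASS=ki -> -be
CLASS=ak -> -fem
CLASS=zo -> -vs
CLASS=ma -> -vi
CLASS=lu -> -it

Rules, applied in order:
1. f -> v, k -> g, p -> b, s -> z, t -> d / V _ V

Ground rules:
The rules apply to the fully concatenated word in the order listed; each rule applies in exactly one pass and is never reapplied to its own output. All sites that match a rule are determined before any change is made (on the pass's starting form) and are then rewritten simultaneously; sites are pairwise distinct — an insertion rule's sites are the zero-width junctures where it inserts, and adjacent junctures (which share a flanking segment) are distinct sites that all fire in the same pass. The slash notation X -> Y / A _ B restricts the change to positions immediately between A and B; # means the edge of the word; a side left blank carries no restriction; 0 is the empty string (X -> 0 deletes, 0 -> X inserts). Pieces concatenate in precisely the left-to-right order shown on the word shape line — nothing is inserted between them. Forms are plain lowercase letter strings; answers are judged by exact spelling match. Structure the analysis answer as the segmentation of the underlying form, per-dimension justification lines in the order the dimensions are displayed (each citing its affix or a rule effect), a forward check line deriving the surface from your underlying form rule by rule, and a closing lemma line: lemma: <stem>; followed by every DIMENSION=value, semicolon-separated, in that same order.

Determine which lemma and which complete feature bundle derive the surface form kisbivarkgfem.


underlying: kis-bifar-kg-fem
GRD=ne - signalled by the affix -kg
KEL=ta - signalled by the affix kis-
CLASS=ak - signalled by the affix -fem
check: kisbifarkgfem -> kisbivarkgfem
lemma: bifar; GRD=ne; KEL=ta; CLASS=ak


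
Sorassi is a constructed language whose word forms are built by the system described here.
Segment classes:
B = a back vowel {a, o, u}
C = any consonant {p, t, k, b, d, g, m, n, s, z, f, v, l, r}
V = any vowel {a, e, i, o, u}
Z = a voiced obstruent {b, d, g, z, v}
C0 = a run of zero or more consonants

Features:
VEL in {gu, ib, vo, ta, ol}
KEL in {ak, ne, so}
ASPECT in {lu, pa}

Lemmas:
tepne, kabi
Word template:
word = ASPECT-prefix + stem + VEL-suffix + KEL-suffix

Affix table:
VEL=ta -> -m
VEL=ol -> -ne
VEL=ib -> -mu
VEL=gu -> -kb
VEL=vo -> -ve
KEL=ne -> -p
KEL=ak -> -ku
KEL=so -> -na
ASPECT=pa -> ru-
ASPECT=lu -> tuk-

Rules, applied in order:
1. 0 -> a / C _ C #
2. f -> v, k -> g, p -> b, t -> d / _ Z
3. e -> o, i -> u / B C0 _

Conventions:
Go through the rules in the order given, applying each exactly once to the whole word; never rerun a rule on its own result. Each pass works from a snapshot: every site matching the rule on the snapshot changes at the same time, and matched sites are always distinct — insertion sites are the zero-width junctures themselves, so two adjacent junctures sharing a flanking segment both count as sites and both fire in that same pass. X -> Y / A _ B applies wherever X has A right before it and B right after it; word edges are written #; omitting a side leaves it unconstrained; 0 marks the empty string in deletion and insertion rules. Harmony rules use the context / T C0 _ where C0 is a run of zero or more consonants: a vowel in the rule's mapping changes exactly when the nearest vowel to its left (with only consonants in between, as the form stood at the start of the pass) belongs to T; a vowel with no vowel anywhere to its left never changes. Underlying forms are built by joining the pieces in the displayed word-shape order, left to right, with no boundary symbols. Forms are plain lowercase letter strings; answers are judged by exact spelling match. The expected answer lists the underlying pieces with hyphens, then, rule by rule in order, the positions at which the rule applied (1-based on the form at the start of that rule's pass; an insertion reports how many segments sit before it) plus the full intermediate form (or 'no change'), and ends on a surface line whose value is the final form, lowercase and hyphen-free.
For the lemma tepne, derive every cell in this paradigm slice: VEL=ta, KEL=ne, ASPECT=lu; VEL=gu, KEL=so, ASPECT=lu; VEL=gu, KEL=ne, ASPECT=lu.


cell VEL=ta, KEL=ne, ASPECT=lu:
underlying: tuk-tepne-m-p
1. 0 -> a / C _ C #: inserts after position(s) 9: tuktepnemap
2. f -> v, k -> g, p -> b, t -> d / _ Z: no change
3. e -> o, i -> u / B C0 _: fires at position(s) 5: tuktopnemap
surface: tuktopnemap

cell VEL=gu, KEL=so, ASPECT=lu:
underlying: tuk-tepne-kb-na
1. 0 -> a / C _ C #: no change
2. f -> v, k -> g, p -> b, t -> d / _ Z: fires at position(s) 9: tuktepnegbna
3. e -> o, i -> u / B C0 _: fires at position(s) 5: tuktopnegbna
surface: tuktopnegbna

cell VEL=gu, KEL=ne, ASPECT=lu:
underlying: tuk-tepne-kb-p
1. 0 -> a / C _ C #: inserts after position(s) 10: tuktepnekbap
2. f -> v, k -> g, p -> b, t -> d / _ Z: fires at position(s) 9: tuktepnegbap
3. e -> o, i -> u / B C0 _: fires at position(s) 5: tuktopnegbap
surface: tuktopnegbap


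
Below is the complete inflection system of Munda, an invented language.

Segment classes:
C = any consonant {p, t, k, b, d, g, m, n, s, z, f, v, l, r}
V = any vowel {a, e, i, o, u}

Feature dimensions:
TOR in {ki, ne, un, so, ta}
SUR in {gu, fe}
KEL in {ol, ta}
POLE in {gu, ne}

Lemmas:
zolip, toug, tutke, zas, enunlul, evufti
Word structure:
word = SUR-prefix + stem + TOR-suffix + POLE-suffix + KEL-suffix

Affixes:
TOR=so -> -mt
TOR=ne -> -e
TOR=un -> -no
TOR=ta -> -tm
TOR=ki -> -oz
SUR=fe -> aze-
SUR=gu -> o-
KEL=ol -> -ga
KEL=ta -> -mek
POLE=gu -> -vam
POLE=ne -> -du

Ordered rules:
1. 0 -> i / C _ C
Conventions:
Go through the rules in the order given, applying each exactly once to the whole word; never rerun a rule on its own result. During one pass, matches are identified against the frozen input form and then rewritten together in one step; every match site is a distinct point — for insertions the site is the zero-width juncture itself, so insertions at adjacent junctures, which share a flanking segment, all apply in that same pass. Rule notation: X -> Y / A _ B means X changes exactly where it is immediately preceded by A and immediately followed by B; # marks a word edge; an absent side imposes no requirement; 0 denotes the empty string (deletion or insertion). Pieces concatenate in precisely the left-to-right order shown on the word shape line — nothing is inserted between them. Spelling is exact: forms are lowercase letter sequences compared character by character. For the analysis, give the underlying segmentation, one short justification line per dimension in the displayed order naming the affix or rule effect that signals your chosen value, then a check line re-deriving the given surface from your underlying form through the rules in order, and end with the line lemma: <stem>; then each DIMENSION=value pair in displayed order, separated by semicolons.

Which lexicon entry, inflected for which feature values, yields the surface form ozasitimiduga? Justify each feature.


underlying: o-zas-tm-du-ga
TOR=ta - signalled by the affix -tm
SUR=gu - signalled by the affix o-
KEL=ol - signalled by the affix -ga
POLE=ne - signalled by the affix -du
check: ozastmduga -> ozasitimiduga
lemma: zas; TOR=ta; SUR=gu; KEL=ol; POLE=ne


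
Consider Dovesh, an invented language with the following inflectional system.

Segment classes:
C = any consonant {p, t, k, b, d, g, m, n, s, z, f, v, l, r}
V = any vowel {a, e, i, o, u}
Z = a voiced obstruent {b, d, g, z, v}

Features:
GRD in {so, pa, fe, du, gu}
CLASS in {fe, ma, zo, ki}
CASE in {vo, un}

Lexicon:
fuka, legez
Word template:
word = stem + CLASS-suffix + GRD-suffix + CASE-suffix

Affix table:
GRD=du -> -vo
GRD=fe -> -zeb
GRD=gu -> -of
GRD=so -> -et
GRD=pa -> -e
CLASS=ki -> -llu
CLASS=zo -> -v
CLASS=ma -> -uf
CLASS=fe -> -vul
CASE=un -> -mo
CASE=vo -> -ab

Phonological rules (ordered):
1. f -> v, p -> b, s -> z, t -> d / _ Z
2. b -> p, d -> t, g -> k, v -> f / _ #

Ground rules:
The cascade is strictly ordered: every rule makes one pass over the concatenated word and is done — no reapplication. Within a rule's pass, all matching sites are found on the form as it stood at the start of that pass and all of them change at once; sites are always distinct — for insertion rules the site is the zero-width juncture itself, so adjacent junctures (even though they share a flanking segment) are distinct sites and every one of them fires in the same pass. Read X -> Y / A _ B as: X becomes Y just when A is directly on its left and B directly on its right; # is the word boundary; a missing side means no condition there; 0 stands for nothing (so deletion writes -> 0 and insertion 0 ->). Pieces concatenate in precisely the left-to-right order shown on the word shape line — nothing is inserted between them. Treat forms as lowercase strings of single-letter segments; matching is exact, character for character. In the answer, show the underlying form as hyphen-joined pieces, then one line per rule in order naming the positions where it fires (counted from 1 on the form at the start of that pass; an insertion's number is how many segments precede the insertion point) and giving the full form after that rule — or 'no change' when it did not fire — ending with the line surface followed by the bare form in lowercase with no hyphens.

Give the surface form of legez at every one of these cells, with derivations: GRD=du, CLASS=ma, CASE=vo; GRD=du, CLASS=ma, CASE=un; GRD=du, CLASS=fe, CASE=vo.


cell GRD=du, CLASS=ma, CASE=vo:
underlying: legez-uf-vo-ab
1. f -> v, p -> b, s -> z, t -> d / _ Z: fires at position(s) 7: legezuvvoab
2. b -> p, d -> t, g -> k, v -> f / _ #: fires at position(s) 11: legezuvvoap
surface: legezuvvoap

cell GRD=du, CLASS=ma, CASE=un:
underlying: legez-uf-vo-mo
1. f -> v, p -> b, s -> z, t -> d / _ Z: fires at position(s) 7: legezuvvomo
2. b -> p, d -> t, g -> k, v -> f / _ #: no change
surface: legezuvvomo

cell GRD=du, CLASS=fe, CASE=vo:
underlying: legez-vul-vo-ab
1. f -> v, p -> b, s -> z, t -> d / _ Z: no change
2. b -> p, d -> t, g -> k, v -> f / _ #: fires at position(s) 12: legezvulvoap
surface: legezvulvoap


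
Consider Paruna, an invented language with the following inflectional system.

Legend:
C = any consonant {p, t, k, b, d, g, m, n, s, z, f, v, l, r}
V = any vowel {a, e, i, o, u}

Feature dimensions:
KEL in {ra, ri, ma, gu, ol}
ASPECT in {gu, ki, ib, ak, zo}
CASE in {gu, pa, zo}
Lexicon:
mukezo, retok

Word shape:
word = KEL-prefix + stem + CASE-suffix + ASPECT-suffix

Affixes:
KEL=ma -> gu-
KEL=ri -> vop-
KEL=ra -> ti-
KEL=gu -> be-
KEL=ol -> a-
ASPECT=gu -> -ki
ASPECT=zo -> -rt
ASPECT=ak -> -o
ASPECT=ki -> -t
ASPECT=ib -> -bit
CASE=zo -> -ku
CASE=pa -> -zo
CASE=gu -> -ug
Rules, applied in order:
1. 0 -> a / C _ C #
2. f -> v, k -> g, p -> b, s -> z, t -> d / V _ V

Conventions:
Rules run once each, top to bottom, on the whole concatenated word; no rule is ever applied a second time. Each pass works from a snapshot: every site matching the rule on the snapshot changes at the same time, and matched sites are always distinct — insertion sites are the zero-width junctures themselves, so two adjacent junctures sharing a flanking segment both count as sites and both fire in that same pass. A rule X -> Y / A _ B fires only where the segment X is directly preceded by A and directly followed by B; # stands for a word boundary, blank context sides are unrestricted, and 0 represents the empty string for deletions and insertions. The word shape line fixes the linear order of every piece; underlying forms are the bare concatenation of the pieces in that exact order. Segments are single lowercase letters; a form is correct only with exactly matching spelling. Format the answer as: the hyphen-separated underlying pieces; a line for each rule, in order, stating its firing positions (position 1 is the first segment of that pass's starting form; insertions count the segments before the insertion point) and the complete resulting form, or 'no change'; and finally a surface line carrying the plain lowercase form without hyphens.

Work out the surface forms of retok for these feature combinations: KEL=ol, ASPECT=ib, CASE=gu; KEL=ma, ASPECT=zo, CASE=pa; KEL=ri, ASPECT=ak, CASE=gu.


cell KEL=ol, ASPECT=ib, CASE=gu:
underlying: a-retok-ug-bit
1. 0 -> a / C _ C #: no change
2. f -> v, k -> g, p -> b, s -> z, t -> d / V _ V: fires at position(s) 4, 6: aredogugbit
surface: aredogugbit

cell KEL=ma, ASPECT=zo, CASE=pa:
underlying: gu-retok-zo-rt
1. 0 -> a / C _ C #: inserts after position(s) 10: guretokzorat
2. f -> v, k -> g, p -> b, s -> z, t -> d / V _ V: fires at position(s) 5: guredokzorat
surface: guredokzorat

cell KEL=ri, ASPECT=ak, CASE=gu:
underlying: vop-retok-ug-o
1. 0 -> a / C _ C #: no change
2. f -> v, k -> g, p -> b, s -> z, t -> d / V _ V: fires at position(s) 6, 8: vopredogugo
surface: vopredogugo


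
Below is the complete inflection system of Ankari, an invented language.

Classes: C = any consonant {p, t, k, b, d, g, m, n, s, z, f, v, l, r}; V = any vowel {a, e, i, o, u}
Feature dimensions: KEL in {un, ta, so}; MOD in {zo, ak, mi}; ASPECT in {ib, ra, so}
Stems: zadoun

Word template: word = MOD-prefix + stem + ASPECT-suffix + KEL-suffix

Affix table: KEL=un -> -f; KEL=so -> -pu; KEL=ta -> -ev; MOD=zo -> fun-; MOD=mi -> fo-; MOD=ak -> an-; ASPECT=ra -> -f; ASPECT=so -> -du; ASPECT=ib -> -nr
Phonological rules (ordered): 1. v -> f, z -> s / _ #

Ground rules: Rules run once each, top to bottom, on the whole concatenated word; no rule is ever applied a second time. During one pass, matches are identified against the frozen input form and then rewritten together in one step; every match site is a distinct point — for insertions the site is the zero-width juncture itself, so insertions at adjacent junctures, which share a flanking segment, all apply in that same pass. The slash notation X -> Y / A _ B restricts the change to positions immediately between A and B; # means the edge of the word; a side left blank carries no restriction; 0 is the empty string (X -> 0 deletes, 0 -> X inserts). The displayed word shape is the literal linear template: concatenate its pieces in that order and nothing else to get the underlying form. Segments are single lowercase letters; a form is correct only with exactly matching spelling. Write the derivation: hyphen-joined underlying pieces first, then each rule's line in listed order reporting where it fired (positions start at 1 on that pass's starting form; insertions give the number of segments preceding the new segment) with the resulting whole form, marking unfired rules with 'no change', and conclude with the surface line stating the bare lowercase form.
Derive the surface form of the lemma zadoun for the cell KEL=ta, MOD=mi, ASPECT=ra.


underlying: fo-zadoun-f-ev
1. v -> f, z -> s / _ #: fires at position(s) 11: fozadounfef
surface: fozadounfef


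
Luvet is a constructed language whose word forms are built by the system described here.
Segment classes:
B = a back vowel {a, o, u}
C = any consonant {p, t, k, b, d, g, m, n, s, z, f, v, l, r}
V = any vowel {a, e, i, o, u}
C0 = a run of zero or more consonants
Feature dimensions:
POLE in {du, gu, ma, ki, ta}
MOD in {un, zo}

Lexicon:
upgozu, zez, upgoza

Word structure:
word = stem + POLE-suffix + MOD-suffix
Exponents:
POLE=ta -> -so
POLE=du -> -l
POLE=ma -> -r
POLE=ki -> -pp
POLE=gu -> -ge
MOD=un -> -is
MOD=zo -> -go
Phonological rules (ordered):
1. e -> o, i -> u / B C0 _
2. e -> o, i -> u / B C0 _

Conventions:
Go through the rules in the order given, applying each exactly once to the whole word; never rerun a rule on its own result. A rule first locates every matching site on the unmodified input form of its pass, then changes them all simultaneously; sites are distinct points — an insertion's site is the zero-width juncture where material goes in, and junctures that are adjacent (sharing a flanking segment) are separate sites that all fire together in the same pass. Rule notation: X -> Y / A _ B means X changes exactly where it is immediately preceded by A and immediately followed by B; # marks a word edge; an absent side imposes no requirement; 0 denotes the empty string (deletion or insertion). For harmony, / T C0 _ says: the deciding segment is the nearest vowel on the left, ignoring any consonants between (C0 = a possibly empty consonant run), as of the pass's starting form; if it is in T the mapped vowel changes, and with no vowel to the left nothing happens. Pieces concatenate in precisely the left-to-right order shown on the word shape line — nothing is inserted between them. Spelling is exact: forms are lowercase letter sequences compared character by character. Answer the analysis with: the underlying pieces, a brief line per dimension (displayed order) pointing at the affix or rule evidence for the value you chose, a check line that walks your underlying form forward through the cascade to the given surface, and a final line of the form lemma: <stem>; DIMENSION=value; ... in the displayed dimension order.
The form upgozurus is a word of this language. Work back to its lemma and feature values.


underlying: upgozu-r-is
POLE=ma - signalled by the affix -r
MOD=un - signalled by the affix -is
check: upgozuris -> upgozurus -> upgozurus
lemma: upgozu; POLE=ma; MOD=un


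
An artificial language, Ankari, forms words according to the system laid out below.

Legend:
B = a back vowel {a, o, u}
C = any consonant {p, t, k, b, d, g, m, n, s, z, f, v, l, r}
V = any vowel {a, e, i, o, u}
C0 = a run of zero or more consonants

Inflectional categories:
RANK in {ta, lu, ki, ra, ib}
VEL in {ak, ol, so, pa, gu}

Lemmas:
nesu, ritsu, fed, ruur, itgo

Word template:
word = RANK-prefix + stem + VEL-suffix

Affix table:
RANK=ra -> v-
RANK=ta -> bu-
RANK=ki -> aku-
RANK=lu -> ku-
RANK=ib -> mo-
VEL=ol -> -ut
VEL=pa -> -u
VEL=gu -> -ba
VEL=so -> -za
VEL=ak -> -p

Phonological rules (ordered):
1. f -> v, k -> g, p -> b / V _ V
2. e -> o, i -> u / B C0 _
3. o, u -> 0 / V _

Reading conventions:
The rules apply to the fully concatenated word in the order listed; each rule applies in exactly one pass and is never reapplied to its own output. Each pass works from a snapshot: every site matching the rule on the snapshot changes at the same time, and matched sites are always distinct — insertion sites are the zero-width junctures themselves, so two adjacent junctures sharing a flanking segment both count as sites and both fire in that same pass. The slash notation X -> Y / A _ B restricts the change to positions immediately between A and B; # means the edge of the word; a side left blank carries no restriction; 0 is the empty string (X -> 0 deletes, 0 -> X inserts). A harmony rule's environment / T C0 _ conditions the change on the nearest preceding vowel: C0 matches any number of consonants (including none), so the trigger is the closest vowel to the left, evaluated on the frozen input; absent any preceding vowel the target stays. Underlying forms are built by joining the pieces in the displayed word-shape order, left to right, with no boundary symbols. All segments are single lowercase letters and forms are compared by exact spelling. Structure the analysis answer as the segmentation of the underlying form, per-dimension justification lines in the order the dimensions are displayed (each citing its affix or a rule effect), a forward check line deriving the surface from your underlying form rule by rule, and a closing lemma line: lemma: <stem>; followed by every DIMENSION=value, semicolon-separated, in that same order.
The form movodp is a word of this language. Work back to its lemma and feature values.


underlying: mo-fed-p
RANK=ib - signalled by the affix mo-
VEL=ak - signalled by the affix -p
check: mofedp -> movedp -> movodp -> movodp
lemma: fed; RANK=ib; VEL=ak


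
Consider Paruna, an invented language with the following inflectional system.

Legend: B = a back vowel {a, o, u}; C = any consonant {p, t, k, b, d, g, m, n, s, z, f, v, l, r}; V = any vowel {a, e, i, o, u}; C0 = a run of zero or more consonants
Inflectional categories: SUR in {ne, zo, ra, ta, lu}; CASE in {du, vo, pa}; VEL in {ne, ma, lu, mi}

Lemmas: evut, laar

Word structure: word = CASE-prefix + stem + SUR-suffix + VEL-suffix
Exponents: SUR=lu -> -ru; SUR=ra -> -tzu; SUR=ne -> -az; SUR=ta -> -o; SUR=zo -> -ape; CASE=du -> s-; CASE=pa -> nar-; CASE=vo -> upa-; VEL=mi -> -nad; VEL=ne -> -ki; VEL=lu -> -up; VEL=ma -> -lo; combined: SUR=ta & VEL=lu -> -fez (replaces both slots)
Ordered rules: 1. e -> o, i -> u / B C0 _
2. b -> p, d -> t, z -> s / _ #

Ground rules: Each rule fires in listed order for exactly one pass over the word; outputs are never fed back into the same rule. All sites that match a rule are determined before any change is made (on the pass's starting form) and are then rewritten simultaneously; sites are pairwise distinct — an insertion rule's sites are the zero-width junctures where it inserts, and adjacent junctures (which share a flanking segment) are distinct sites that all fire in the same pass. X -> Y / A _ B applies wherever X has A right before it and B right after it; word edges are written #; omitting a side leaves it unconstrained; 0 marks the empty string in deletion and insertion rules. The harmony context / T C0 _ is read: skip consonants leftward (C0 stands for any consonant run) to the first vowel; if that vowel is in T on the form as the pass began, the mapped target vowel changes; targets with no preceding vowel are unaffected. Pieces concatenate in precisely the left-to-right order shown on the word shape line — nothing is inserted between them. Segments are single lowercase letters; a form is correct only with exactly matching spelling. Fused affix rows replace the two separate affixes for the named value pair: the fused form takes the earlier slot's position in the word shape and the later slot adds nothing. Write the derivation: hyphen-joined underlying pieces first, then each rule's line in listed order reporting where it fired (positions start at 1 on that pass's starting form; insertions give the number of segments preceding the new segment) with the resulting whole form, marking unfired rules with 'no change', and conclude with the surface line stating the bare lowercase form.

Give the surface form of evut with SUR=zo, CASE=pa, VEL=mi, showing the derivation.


underlying: nar-evut-ape-nad
1. e -> o, i -> u / B C0 _: fires at position(s) 4, 10: narovutaponad
2. b -> p, d -> t, z -> s / _ #: fires at position(s) 13: narovutaponat
surface: narovutaponat


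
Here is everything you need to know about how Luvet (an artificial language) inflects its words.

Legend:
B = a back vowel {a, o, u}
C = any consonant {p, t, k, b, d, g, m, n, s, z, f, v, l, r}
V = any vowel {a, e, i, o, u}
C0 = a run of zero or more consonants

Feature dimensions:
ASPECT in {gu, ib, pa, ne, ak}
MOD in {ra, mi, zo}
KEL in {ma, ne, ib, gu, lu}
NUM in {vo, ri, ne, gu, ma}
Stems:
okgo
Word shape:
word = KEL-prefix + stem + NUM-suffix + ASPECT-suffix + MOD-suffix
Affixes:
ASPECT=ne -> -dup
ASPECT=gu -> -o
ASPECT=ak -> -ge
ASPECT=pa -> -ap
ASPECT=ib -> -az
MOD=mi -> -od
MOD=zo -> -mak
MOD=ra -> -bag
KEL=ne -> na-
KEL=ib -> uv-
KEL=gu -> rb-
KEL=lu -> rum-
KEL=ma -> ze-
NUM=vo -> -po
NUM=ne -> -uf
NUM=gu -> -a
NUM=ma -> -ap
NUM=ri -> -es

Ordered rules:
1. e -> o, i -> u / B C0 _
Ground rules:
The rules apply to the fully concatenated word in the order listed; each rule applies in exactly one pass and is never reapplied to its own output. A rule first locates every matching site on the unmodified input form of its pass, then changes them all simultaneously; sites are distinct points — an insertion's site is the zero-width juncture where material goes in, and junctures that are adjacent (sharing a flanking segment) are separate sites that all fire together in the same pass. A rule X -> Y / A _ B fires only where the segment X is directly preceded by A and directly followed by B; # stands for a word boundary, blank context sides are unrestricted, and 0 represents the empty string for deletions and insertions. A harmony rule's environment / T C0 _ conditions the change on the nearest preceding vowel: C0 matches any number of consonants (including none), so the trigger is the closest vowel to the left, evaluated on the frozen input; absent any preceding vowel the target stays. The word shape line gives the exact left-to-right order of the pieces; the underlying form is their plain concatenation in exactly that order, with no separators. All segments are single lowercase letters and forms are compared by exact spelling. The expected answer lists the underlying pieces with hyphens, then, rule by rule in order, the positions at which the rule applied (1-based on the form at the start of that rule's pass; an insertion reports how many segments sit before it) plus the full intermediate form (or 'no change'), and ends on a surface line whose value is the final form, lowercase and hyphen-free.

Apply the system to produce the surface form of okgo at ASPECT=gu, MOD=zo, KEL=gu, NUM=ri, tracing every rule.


underlying: rb-okgo-es-o-mak
1. e -> o, i -> u / B C0 _: fires at position(s) 7: rbokgoosomak
surface: rbokgoosomak


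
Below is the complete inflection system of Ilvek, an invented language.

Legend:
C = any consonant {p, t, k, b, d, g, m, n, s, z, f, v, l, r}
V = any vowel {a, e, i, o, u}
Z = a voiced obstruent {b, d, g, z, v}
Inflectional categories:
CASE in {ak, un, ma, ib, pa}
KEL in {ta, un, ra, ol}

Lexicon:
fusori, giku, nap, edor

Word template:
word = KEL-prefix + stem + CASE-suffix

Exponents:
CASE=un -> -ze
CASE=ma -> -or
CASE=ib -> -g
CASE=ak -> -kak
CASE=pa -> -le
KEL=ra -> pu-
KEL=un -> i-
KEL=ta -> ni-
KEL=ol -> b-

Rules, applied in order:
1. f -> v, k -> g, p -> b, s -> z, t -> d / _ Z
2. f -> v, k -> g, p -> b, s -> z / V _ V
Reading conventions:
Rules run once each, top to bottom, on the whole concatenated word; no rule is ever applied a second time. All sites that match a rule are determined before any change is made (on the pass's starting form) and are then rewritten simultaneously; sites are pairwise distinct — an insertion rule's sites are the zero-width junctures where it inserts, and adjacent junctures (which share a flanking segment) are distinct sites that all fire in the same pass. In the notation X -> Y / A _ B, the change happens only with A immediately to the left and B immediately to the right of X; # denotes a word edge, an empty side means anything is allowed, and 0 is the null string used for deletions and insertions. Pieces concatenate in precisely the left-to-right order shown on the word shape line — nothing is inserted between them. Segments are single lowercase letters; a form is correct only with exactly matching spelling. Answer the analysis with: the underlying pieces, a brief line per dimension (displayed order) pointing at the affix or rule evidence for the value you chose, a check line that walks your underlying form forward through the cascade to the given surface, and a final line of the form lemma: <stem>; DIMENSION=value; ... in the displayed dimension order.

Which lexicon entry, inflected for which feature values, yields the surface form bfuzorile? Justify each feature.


underlying: b-fusori-le
CASE=pa - signalled by the affix -le
KEL=ol - signalled by the affix b-
check: bfusorile -> bfusorile -> bfuzorile
lemma: fusori; CASE=pa; KEL=ol


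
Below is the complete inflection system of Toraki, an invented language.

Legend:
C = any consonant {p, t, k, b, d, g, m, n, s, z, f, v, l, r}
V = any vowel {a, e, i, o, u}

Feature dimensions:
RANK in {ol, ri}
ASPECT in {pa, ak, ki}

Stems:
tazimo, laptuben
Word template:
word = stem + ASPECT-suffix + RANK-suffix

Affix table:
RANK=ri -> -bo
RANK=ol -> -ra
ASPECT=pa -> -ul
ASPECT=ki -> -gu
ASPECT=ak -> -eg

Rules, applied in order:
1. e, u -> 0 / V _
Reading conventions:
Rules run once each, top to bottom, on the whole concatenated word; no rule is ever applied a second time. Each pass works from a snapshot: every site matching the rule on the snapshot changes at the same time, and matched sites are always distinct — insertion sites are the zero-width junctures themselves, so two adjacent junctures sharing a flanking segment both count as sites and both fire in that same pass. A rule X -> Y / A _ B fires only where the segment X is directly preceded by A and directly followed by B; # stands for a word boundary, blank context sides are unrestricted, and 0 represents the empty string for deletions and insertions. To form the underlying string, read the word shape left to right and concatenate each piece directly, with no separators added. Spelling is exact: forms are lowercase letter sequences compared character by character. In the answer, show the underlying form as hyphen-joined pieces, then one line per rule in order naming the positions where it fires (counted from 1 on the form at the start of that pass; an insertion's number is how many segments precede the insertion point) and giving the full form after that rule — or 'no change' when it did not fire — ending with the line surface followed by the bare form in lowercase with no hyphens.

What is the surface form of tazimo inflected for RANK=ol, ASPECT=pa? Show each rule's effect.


underlying: tazimo-ul-ra
1. e, u -> 0 / V _: fires at position(s) 7: tazimolra
surface: tazimolra


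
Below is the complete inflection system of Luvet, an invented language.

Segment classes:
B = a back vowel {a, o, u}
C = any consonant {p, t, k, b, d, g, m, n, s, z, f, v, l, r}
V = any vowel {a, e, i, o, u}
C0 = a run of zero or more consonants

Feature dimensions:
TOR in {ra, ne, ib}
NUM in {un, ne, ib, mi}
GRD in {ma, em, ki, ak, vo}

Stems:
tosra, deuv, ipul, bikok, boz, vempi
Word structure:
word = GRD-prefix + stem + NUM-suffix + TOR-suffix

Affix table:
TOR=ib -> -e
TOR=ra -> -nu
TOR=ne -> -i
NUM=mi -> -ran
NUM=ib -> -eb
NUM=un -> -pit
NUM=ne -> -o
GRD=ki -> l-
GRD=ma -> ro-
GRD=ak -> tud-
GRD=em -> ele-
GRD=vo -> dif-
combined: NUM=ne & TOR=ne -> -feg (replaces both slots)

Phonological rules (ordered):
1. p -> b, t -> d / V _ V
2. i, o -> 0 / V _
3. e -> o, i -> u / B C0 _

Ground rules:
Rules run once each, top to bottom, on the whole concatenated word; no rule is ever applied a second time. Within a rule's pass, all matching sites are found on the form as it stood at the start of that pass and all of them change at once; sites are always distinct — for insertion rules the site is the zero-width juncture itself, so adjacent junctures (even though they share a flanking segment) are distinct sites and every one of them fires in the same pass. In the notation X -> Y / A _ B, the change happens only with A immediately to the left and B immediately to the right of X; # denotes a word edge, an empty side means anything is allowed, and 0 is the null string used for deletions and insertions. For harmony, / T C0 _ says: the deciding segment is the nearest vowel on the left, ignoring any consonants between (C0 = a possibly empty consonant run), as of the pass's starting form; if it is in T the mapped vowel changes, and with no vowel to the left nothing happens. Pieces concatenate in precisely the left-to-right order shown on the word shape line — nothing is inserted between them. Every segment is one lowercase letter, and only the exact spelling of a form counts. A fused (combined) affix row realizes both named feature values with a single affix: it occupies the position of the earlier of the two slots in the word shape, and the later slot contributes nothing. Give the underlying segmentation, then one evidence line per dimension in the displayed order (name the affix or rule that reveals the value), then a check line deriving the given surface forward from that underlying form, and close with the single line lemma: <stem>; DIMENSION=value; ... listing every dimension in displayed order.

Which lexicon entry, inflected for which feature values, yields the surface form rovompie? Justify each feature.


underlying: ro-vempi-o-e
TOR=ib - signalled by the affix -e
NUM=ne - signalled by the affix -o
GRD=ma - signalled by the affix ro-
check: rovempioe -> rovempioe -> rovempie -> rovompie
lemma: vempi; TOR=ib; NUM=ne; GRD=ma


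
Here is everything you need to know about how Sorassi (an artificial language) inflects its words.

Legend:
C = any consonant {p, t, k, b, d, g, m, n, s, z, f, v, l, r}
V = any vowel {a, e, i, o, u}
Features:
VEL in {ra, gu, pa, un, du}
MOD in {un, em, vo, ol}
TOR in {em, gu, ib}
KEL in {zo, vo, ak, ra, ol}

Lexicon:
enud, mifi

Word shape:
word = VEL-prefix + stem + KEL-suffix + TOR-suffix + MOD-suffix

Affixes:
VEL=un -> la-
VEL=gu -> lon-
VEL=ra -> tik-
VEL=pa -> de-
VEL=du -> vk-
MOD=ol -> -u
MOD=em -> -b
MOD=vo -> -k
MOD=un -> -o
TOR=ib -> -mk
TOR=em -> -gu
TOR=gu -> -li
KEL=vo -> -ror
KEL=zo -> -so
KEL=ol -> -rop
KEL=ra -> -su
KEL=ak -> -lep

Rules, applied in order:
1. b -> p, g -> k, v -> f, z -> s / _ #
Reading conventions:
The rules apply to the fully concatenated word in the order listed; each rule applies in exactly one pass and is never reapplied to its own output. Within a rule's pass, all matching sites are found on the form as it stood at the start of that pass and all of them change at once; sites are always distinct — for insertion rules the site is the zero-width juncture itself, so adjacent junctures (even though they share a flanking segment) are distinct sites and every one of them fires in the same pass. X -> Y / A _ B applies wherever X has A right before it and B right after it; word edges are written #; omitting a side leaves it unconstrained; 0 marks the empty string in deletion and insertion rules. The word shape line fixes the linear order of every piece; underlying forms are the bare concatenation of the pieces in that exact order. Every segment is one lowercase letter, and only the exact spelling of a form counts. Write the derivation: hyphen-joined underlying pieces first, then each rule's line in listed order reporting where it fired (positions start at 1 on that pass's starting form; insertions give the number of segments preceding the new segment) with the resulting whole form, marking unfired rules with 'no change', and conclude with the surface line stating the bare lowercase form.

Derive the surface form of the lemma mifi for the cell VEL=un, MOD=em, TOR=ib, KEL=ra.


underlying: la-mifi-su-mk-b
1. b -> p, g -> k, v -> f, z -> s / _ #: fires at position(s) 11: lamifisumkp
surface: lamifisumkp


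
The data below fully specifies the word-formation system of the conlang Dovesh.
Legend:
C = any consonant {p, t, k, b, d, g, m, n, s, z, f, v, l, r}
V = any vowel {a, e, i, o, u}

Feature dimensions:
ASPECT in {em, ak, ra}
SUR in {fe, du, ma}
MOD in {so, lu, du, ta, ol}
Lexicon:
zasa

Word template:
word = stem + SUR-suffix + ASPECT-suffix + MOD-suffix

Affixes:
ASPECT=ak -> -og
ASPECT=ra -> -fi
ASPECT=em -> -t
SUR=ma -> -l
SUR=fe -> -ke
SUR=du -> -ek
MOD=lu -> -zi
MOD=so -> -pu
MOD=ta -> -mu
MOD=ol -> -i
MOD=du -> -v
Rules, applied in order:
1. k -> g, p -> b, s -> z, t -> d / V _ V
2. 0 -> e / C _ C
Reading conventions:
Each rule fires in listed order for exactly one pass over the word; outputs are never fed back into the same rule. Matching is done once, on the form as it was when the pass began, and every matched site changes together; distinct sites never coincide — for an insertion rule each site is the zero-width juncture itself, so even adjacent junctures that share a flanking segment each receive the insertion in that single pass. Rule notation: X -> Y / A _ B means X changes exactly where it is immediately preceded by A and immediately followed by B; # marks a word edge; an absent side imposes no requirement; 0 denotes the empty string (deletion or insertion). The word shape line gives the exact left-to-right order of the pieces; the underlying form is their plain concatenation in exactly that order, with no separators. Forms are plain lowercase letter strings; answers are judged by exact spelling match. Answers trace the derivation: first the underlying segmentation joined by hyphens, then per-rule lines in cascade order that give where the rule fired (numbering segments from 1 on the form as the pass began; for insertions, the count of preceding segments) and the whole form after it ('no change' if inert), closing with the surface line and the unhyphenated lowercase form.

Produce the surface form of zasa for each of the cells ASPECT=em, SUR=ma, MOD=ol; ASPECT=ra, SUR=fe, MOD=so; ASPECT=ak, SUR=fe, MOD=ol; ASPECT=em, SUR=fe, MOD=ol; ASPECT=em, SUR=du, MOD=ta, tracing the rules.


cell ASPECT=em, SUR=ma, MOD=ol:
underlying: zasa-l-t-i
1. k -> g, p -> b, s -> z, t -> d / V _ V: fires at position(s) 3: zazalti
2. 0 -> e / C _ C: inserts after position(s) 5: zazaleti
surface: zazaleti

cell ASPECT=ra, SUR=fe, MOD=so:
underlying: zasa-ke-fi-pu
1. k -> g, p -> b, s -> z, t -> d / V _ V: fires at position(s) 3, 5, 9: zazagefibu
2. 0 -> e / C _ C: no change
surface: zazagefibu

cell ASPECT=ak, SUR=fe, MOD=ol:
underlying: zasa-ke-og-i
1. k -> g, p -> b, s -> z, t -> d / V _ V: fires at position(s) 3, 5: zazageogi
2. 0 -> e / C _ C: no change
surface: zazageogi

cell ASPECT=em, SUR=fe, MOD=ol:
underlying: zasa-ke-t-i
1. k -> g, p -> b, s -> z, t -> d / V _ V: fires at position(s) 3, 5, 7: zazagedi
2. 0 -> e / C _ C: no change
surface: zazagedi

cell ASPECT=em, SUR=du, MOD=ta:
underlying: zasa-ek-t-mu
1. k -> g, p -> b, s -> z, t -> d / V _ V: fires at position(s) 3: zazaektmu
2. 0 -> e / C _ C: inserts after position(s) 6, 7: zazaeketemu
surface: zazaeketemu


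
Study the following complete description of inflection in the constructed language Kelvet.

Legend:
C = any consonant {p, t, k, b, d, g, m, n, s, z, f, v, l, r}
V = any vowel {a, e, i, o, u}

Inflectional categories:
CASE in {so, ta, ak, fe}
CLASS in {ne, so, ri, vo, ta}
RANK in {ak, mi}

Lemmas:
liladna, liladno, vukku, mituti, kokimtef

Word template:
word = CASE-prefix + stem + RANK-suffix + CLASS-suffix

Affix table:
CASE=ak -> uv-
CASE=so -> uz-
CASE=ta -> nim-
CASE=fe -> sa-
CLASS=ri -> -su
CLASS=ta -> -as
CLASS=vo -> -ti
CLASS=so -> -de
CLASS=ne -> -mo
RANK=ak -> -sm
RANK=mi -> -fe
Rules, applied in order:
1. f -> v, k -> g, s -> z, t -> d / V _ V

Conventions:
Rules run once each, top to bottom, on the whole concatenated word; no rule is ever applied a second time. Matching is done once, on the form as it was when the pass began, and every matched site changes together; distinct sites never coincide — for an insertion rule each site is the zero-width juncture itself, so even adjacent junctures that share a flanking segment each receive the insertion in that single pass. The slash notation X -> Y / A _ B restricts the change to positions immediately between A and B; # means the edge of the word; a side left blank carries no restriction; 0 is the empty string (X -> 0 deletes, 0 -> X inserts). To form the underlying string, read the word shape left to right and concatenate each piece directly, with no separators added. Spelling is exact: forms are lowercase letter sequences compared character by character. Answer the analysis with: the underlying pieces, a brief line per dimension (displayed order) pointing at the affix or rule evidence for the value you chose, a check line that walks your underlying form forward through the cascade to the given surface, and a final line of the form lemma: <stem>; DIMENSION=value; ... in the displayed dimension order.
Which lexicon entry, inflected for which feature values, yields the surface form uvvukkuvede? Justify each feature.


underlying: uv-vukku-fe-de
CASE=ak - signalled by the affix uv-
CLASS=so - signalled by the affix -de
RANK=mi - signalled by the affix -fe
check: uvvukkufede -> uvvukkuvede
lemma: vukku; CASE=ak; CLASS=so; RANK=mi
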